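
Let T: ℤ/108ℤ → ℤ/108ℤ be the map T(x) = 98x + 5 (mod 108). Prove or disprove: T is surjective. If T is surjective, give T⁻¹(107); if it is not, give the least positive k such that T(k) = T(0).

Since gcd(98, 108) = 2, we have 98x ≡ 0 (mod 2) for all x, so T(x) ≡ 1 (mod 2).
But 0 ≢ 1 (mod 2), so 0 ∈ ℤ/108ℤ has no preimage. So T is not surjective.
Since T is not surjective, we find the least positive k with T(k) = T(0): this means 98k ≡ 0 (mod 108), i.e. 108 ∣ 98k. Since gcd(98, 108) = 2, dividing through by 2 this holds exactly when 54 ∣ 49k, and as gcd(49, 54) = 1, exactly when 54 ∣ k.
The smallest positive such k is 54.

54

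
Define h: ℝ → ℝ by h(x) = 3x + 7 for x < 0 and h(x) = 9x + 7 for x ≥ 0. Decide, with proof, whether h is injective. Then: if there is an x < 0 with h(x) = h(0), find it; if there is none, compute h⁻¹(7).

Both pieces are strictly increasing (slopes 3 and 9), so each is injective on its own interval.
The left piece maps (−∞, 0) onto (−∞, 7); the right piece maps [0, ∞) onto [7, ∞).
These images are disjoint, so no value is attained by both pieces. Hence h is injective.
Because the two images are disjoint, no x < 0 has h(x) = h(0), so we compute h⁻¹(7): 7 lies in [7, ∞), so solve 9x + 7 = 7: x = (7 − 7)/9 = 0.

0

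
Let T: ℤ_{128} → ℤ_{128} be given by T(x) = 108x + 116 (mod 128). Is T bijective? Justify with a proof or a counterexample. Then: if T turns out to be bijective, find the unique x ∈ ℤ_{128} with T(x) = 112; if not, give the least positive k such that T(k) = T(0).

32

We have gcd(108, 128) = 4 > 1. Taking u = 0 and v = 32: T(0) = 116 and T(32) = 108·32 + 116 = 3572 ≡ 116 (mod 128).
So T(0) = T(32) while 0 ≠ 32, so T is not injective, hence not bijective.
Since T is not bijective, we find the least positive k with T(k) = T(0): this means 108k ≡ 0 (mod 128), i.e. 128 ∣ 108k. Since gcd(108, 128) = 4, dividing through by 4 this holds exactly when 32 ∣ 27k, and as gcd(27, 32) = 1, exactly when 32 ∣ k.
The smallest positive such k is 32.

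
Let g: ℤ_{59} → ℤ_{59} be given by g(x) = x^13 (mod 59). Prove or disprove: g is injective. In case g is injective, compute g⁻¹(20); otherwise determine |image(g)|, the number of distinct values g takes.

41

Since 59 is prime, the nonzero elements of ℤ_{59} form a cyclic group of order 58.
As gcd(13, 58) = 1, raising to the 13th power is a bijection on this group: if s^13 ≡ t^13 then (st^{−1})^13 = 1, and the only element of order dividing gcd(13, 58) = 1 is 1, so s = t.
With g(0) = 0 this makes g injective on all of ℤ_{59}, hence bijective (finite equal-size domain and codomain). In particular g is injective.
Since g is injective, we find the preimage of 20. The inverse of x ↦ x^13 on (ℤ_{59})^× is x ↦ x^9, because 13·9 = 117 = 2·58 + 1 ≡ 1 (mod 58) and x^{58} = 1 for x ≠ 0 (Fermat). So g⁻¹(20) = 20^9 mod 59.
Repeated squaring mod 59: 20^1 ≡ 20, 20^2 ≡ 20² = 400 ≡ 46, 20^4 ≡ 46² = 2116 ≡ 51, 20^8 ≡ 51² = 2601 ≡ 5. Since 9 = 8 + 1, 20^9 ≡ 5·20: 5·20 = 100 ≡ 41. So 20^9 ≡ 41 (mod 59).
Hence g⁻¹(20) = 41.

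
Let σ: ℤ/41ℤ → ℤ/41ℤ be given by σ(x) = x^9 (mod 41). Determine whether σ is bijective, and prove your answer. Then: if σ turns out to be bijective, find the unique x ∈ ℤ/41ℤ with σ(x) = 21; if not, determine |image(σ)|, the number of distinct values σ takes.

Since 41 is prime, the nonzero elements of ℤ/41ℤ form a cyclic group of order 40.
As gcd(9, 40) = 1, raising to the 9th power is a bijection on this group: if u^9 ≡ v^9 then (uv^{−1})^9 = 1, and the only element of order dividing gcd(9, 40) = 1 is 1, so u = v.
With σ(0) = 0 this makes σ injective on all of ℤ/41ℤ, hence bijective (finite equal-size domain and codomain). In particular σ is bijective.
Since σ is bijective, we find the preimage of 21. The inverse of x ↦ x^9 on (ℤ/41ℤ)^× is x ↦ x^9, because 9·9 = 81 = 2·40 + 1 ≡ 1 (mod 40) and x^{40} = 1 for x ≠ 0 (Fermat). So σ⁻¹(21) = 21^9 mod 41.
Repeated squaring mod 41: 21^1 ≡ 21, 21^2 ≡ 21² = 441 ≡ 31, 21^4 ≡ 31² = 961 ≡ 18, 21^8 ≡ 18² = 324 ≡ 37. Since 9 = 8 + 1, 21^9 ≡ 37·21: 37·21 = 777 ≡ 39. So 21^9 ≡ 39 (mod 41).
Hence σ⁻¹(21) = 39.

39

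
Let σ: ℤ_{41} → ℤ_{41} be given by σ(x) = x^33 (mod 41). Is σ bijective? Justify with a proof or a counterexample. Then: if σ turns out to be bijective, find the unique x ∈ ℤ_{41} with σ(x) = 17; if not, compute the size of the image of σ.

6

Since 41 is prime, the nonzero elements of ℤ_{41} form a cyclic group of order 40.
As gcd(33, 40) = 1, raising to the 33rd power is a bijection on this group: if a^33 ≡ b^33 then (ab^{−1})^33 = 1, and the only element of order dividing gcd(33, 40) = 1 is 1, so a = b.
With σ(0) = 0 this makes σ injective on all of ℤ_{41}, hence bijective (finite equal-size domain and codomain). In particular σ is bijective.
Since σ is bijective, we find the preimage of 17. The inverse of x ↦ x^33 on (ℤ_{41})^× is x ↦ x^17, because 33·17 = 561 = 14·40 + 1 ≡ 1 (mod 40) and x^{40} = 1 for x ≠ 0 (Fermat). So σ⁻¹(17) = 17^17 mod 41.
Repeated squaring mod 41: 17^1 ≡ 17, 17^2 ≡ 17² = 289 ≡ 2, 17^4 ≡ 2² = 4, 17^8 ≡ 4² = 16, 17^16 ≡ 16² = 256 ≡ 10. Since 17 = 16 + 1, 17^17 ≡ 10·17: 10·17 = 170 ≡ 6. So 17^17 ≡ 6 (mod 41).
Hence σ⁻¹(17) = 6.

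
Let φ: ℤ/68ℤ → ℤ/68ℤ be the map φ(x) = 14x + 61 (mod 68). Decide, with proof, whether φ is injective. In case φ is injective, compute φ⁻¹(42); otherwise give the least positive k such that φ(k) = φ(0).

Recall that φ is injective if φ(a) = φ(b) implies a = b.
We have gcd(14, 68) = 2 > 1. Taking a = 0 and b = 34: φ(0) = 61 and φ(34) = 14·34 + 61 = 537 ≡ 61 (mod 68).
So φ(0) = φ(34) while 0 ≠ 34, so φ is not injective.
Since φ is not injective, we find the least positive k with φ(k) = φ(0): this means 14k ≡ 0 (mod 68), i.e. 68 ∣ 14k. Since gcd(14, 68) = 2, dividing through by 2 this holds exactly when 34 ∣ 7k, and as gcd(7, 34) = 1, exactly when 34 ∣ k.
The smallest positive such k is 34.

34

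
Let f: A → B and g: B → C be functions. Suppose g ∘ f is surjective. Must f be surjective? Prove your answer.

not surjective

No. Take A = {1, 2}, B = {1, 2, 3, 4, 5}, C = {1}, f(a) = 1 for every a ∈ A, and g(b) = 1 for every b ∈ B.
Then g ∘ f is surjective onto {1}, but 5 ∈ B has no preimage under f, so f is not surjective.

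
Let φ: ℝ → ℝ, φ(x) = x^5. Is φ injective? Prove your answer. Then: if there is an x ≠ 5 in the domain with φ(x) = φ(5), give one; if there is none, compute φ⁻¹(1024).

4

On ℝ, x ↦ x^5 is strictly increasing (since 5 is odd), so φ(u) = φ(v) forces u = v. Therefore φ is injective.
Since x ↦ x^5 is strictly increasing on ℝ, it is injective there, so no x ≠ 5 in the domain has φ(x) = φ(5). We therefore compute φ⁻¹(1024) = 1024^{1/5} = 4 (indeed 4^5 = 1024).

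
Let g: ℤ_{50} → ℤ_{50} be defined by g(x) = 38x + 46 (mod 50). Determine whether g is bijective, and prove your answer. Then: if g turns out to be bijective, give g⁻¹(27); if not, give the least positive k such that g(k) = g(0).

By definition, g is injective if g(a) = g(b) implies a = b.
We have gcd(38, 50) = 2 > 1. Taking a = 0 and b = 25: g(0) = 46 and g(25) = 38·25 + 46 = 996 ≡ 46 (mod 50).
So g(0) = g(25) while 0 ≠ 25, so g is not injective, hence not bijective.
Since g is not bijective, we find the least positive k with g(k) = g(0): this means 38k ≡ 0 (mod 50), i.e. 50 ∣ 38k. Since gcd(38, 50) = 2, dividing through by 2 this holds exactly when 25 ∣ 19k, and as gcd(19, 25) = 1, exactly when 25 ∣ k.
The smallest positive such k is 25.

25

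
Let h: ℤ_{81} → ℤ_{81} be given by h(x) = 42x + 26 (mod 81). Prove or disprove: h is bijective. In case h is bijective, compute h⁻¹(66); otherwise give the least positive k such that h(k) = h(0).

We have gcd(42, 81) = 3 > 1. Taking s = 0 and t = 27: h(0) = 26 and h(27) = 42·27 + 26 = 1160 ≡ 26 (mod 81).
So h(0) = h(27) while 0 ≠ 27, so h is not injective, hence not bijective.
Since h is not bijective, we find the least positive k with h(k) = h(0): this means 42k ≡ 0 (mod 81), i.e. 81 ∣ 42k. Since gcd(42, 81) = 3, dividing through by 3 this holds exactly when 27 ∣ 14k, and as gcd(14, 27) = 1, exactly when 27 ∣ k.
The smallest positive such k is 27.

27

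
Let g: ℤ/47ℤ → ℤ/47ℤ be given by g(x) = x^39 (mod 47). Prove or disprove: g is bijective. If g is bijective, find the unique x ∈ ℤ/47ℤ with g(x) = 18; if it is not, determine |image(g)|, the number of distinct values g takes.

Since 47 is prime, the nonzero elements of ℤ/47ℤ form a cyclic group of order 46.
As gcd(39, 46) = 1, raising to the 39th power is a bijection on this group: if s^39 ≡ t^39 then (st^{−1})^39 = 1, and the only element of order dividing gcd(39, 46) = 1 is 1, so s = t.
With g(0) = 0 this makes g injective on all of ℤ/47ℤ, hence bijective (finite equal-size domain and codomain). In particular g is bijective.
Since g is bijective, we find the preimage of 18. The inverse of x ↦ x^39 on (ℤ/47ℤ)^× is x ↦ x^13, because 39·13 = 507 = 11·46 + 1 ≡ 1 (mod 46) and x^{46} = 1 for x ≠ 0 (Fermat). So g⁻¹(18) = 18^13 mod 47.
Repeated squaring mod 47: 18^1 ≡ 18, 18^2 ≡ 18² = 324 ≡ 42, 18^4 ≡ 42² = 1764 ≡ 25, 18^8 ≡ 25² = 625 ≡ 14. Since 13 = 8 + 4 + 1, 18^13 ≡ 14·25·18: 14·25 = 350 ≡ 21, then 21·18 = 378 ≡ 2. So 18^13 ≡ 2 (mod 47).
Hence g⁻¹(18) = 2.

2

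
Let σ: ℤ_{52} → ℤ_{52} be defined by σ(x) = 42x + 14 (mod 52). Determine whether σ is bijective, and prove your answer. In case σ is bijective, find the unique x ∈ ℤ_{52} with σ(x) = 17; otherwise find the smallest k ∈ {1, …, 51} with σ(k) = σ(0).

26

We have gcd(42, 52) = 2 > 1. Taking s = 0 and t = 26: σ(0) = 14 and σ(26) = 42·26 + 14 = 1106 ≡ 14 (mod 52).
So σ(0) = σ(26) while 0 ≠ 26, therefore σ is not injective, hence not bijective.
Since σ is not bijective, we find the least positive k with σ(k) = σ(0): this means 42k ≡ 0 (mod 52), i.e. 52 ∣ 42k. Since gcd(42, 52) = 2, dividing through by 2 this holds exactly when 26 ∣ 21k, and as gcd(21, 26) = 1, exactly when 26 ∣ k.
The smallest positive such k is 26.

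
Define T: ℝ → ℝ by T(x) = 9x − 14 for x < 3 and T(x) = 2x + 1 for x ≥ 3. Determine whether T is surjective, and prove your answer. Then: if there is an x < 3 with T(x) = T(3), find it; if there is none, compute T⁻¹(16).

7/3

Both pieces are strictly increasing (slopes 9 and 2), so each is injective on its own interval.
The left piece maps (−∞, 3) onto (−∞, 13); the right piece maps [3, ∞) onto [7, ∞).
The union (−∞, 13) ∪ [7, ∞) covers ℝ, so T is surjective.
For the follow-up: the images overlap, so an x < 3 with T(x) = T(3) exists. T(3) = 7; solving 9x − 14 = 7 for x < 3 gives x = (7 + 14)/9 = 7/3.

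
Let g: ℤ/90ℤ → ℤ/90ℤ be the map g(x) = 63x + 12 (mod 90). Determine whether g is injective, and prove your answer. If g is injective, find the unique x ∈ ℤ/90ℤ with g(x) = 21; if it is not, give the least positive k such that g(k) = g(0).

We have gcd(63, 90) = 9 > 1. Taking s = 0 and t = 10: g(0) = 12 and g(10) = 63·10 + 12 = 642 ≡ 12 (mod 90).
So g(0) = g(10) while 0 ≠ 10, so g is not injective.
Since g is not injective, we find the least positive k with g(k) = g(0): this means 63k ≡ 0 (mod 90), i.e. 90 ∣ 63k. Since gcd(63, 90) = 9, dividing through by 9 this holds exactly when 10 ∣ 7k, and as gcd(7, 10) = 1, exactly when 10 ∣ k.
The smallest positive such k is 10.

10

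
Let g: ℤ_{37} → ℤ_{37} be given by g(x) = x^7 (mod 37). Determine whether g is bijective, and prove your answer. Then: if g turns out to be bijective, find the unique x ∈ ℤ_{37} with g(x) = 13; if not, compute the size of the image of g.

18

Since 37 is prime, the nonzero elements of ℤ_{37} form a cyclic group of order 36.
As gcd(7, 36) = 1, raising to the 7th power is a bijection on this group: if x_1^7 ≡ x_2^7 then (x_1x_2^{−1})^7 = 1, and the only element of order dividing gcd(7, 36) = 1 is 1, so x_1 = x_2.
With g(0) = 0 this makes g injective on all of ℤ_{37}, hence bijective (finite equal-size domain and codomain). In particular g is bijective.
Since g is bijective, we find the preimage of 13. The inverse of x ↦ x^7 on (ℤ_{37})^× is x ↦ x^31, because 7·31 = 217 = 6·36 + 1 ≡ 1 (mod 36) and x^{36} = 1 for x ≠ 0 (Fermat). So g⁻¹(13) = 13^31 mod 37.
Repeated squaring mod 37: 13^1 ≡ 13, 13^2 ≡ 13² = 169 ≡ 21, 13^4 ≡ 21² = 441 ≡ 34, 13^8 ≡ 34² = 1156 ≡ 9, 13^16 ≡ 9² = 81 ≡ 7. Since 31 = 16 + 8 + 4 + 2 + 1, 13^31 ≡ 7·9·34·21·13: 7·9 = 63 ≡ 26, then 26·34 = 884 ≡ 33, then 33·21 = 693 ≡ 27, then 27·13 = 351 ≡ 18. So 13^31 ≡ 18 (mod 37).
Hence g⁻¹(13) = 18.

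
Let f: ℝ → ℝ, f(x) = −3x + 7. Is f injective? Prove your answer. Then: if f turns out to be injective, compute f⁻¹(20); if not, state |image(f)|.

-13/3

Suppose f(u) = f(v). Then −3u + 7 = −3v + 7, so −3u = −3v, so u = v.
Therefore f is injective.
Since f is injective, we compute f⁻¹(20) = (20 − 7)/(−3) = −13/3.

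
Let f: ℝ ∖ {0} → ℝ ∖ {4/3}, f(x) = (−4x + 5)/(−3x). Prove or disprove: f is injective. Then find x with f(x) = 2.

-5/2

Suppose f(x_1) = f(x_2). Cross-multiplying: (−4x_1 + 5)(−3x_2) = (−4x_2 + 5)(−3x_1).
Expanding both sides and cancelling the symmetric terms leaves 15·(x_1 − x_2) = 0. Since 15 ≠ 0, x_1 = x_2. Hence f is injective.
Solving f(x) = 2: cross-multiplying gives −4x + 5 = 2(−3x), which rearranges to 2x = −5, so x = −5/2.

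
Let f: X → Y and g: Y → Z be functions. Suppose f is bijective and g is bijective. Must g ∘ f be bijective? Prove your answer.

Injectivity: if g(f(u)) = g(f(v)) then f(u) = f(v) (g injective) so u = v (f injective).
Surjectivity: for c ∈ Z pick b with g(b) = c, then a with f(a) = b; then (g ∘ f)(a) = c.
Hence g ∘ f is bijective.

bijective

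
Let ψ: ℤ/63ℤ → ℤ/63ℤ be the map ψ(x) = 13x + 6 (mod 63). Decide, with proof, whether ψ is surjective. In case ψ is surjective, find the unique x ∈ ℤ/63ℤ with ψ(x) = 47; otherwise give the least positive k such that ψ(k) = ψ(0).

Recall: surjectivity means every element of the codomain has a preimage under ψ.
Since gcd(13, 63) = 1, 13 is invertible modulo 63. Euclid's algorithm: 63 = 4·13 + 11, 13 = 1·11 + 2, 11 = 5·2 + 1; back-substituting gives 1 = 34·13 − 7·63, so 13⁻¹ ≡ 34 (mod 63).
Then y ↦ 34(y − 6) is a two-sided inverse to ψ, so every y ∈ ℤ/63ℤ has a preimage.
Therefore ψ is surjective.
Since ψ is surjective, we compute ψ⁻¹(47): solve 13x + 6 ≡ 47 (mod 63), i.e. 13x ≡ 41 (mod 63).
Multiplying by 13⁻¹ = 34 gives x ≡ 34·41 = 1394 = 22·63 + 8 ≡ 8 (mod 63).
Check: ψ(8) = 13·8 + 6 = 110 = 1·63 + 47 ≡ 47 (mod 63).

8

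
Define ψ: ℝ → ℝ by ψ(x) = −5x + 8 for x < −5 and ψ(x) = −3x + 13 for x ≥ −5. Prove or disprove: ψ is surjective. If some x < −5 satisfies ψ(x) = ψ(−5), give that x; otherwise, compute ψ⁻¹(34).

Both pieces are strictly decreasing (slopes −5 and −3), so each is injective on its own interval.
The left piece maps (−∞, −5) onto (33, ∞); the right piece maps [−5, ∞) onto (−∞, 28].
The union (33, ∞) ∪ (−∞, 28] omits the interval between 33 and 28; in particular 33 has no preimage. So ψ is not surjective.
Because the two images are disjoint, no x < −5 has ψ(x) = ψ(−5), so we compute ψ⁻¹(34): 34 lies in (33, ∞), so solve −5x + 8 = 34: x = (34 − 8)/(−5) = −26/5.

-26/5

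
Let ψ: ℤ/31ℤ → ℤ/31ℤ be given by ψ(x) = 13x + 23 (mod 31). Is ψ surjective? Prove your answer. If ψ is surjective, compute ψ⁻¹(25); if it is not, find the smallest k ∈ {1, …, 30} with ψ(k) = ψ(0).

Since gcd(13, 31) = 1, 13 is invertible modulo 31. Euclid's algorithm: 31 = 2·13 + 5, 13 = 2·5 + 3, 5 = 1·3 + 2, 3 = 1·2 + 1; back-substituting gives 1 = 12·13 − 5·31, so 13⁻¹ ≡ 12 (mod 31).
For any y ∈ ℤ/31ℤ, x = 12(y − 23) mod 31 satisfies ψ(x) = 13·12(y − 23) + 23 ≡ y (since 13·12 ≡ 1 mod 31). So every y has a preimage.
Therefore ψ is surjective.
Since ψ is surjective, we find ψ⁻¹(25): we need 13x ≡ 25 − 23 ≡ 2 (mod 31). Using 13⁻¹ = 12: x ≡ 12·2 = 24, so x = 24.
Check: ψ(24) = 13·24 + 23 = 335 = 10·31 + 25 ≡ 25 (mod 31).

24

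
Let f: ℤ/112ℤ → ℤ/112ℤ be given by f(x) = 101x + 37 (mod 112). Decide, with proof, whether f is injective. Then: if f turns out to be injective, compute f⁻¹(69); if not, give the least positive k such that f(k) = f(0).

Recall that f is injective if f(x_1) = f(x_2) implies x_1 = x_2.
Suppose f(x_1) = f(x_2) in ℤ/112ℤ. Then 101x_1 + 37 ≡ 101x_2 + 37 (mod 112), so 101(x_1 − x_2) ≡ 0 (mod 112).
Since gcd(101, 112) = 1, 101 is invertible modulo 112, so x_1 − x_2 ≡ 0 (mod 112), i.e. x_1 = x_2.
Therefore f is injective.
We now compute 101⁻¹ mod 112 explicitly. Euclid's algorithm: 112 = 1·101 + 11, 101 = 9·11 + 2, 11 = 5·2 + 1; back-substituting gives 1 = 61·101 − 55·112, so 101⁻¹ ≡ 61 (mod 112).
Since f is injective, we compute f⁻¹(69): solve 101x + 37 ≡ 69 (mod 112), i.e. 101x ≡ 32 (mod 112).
Multiplying by 101⁻¹ = 61 gives x ≡ 61·32 = 1952 = 17·112 + 48 ≡ 48 (mod 112).
Check: f(48) = 101·48 + 37 = 4885 = 43·112 + 69 ≡ 69 (mod 112).

48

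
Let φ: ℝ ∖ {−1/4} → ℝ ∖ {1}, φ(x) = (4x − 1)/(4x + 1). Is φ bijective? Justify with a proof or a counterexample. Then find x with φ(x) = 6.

-7/20

Suppose φ(u) = φ(v). Cross-multiplying: (4u − 1)(4v + 1) = (4v − 1)(4u + 1).
Expanding both sides and cancelling the symmetric terms leaves 8·(u − v) = 0. Since 8 ≠ 0, u = v. Thus φ is injective.
For any y ≠ 1, solving y(4x + 1) = 4x − 1 for x gives a well-defined x ≠ −1/4. So φ is surjective.
Therefore φ is bijective.
Solving φ(x) = 6: cross-multiplying gives 4x − 1 = 6(4x + 1), which rearranges to −20x = 7, so x = −7/20.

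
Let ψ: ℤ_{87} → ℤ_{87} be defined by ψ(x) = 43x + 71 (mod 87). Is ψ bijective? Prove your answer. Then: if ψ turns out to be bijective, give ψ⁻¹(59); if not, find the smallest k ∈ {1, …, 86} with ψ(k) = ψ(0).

24

If ψ(x_1) = ψ(x_2), then 43x_1 ≡ 43x_2 (mod 87). Because gcd(43, 87) = 1, we may cancel 43 to get x_1 ≡ x_2 (mod 87).
We now compute 43⁻¹ mod 87 explicitly. Euclid's algorithm: 87 = 2·43 + 1; back-substituting gives 1 = 85·43 − 42·87, so 43⁻¹ ≡ 85 (mod 87).
Then y ↦ 85(y − 71) is a two-sided inverse to ψ, so every y ∈ ℤ_{87} has a preimage.
So ψ is bijective.
Since ψ is bijective, we compute ψ⁻¹(59): solve 43x + 71 ≡ 59 (mod 87), i.e. 43x ≡ 75 (mod 87).
Multiplying by 43⁻¹ = 85 gives x ≡ 85·75 = 6375 = 73·87 + 24 ≡ 24 (mod 87).
Check: ψ(24) = 43·24 + 71 = 1103 = 12·87 + 59 ≡ 59 (mod 87).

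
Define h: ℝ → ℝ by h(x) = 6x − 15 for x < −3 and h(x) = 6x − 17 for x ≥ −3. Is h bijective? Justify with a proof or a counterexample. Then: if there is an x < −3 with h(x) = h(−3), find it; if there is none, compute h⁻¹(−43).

Both pieces are strictly increasing (slopes 6 and 6), so each is injective on its own interval.
The left piece maps (−∞, −3) onto (−∞, −33); the right piece maps [−3, ∞) onto [−35, ∞).
These images overlap. In particular h(−3) = −35 (right piece), and solving 6x − 15 = −35 on the left piece gives x = −10/3 < −3.
So h(−10/3) = h(−3) with −10/3 ≠ −3, and h is not injective, hence not bijective. This x = −10/3 is the requested value below −3.

-10/3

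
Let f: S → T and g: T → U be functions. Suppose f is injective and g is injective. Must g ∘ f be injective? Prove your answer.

Suppose (g ∘ f)(s) = (g ∘ f)(t), i.e. g(f(s)) = g(f(t)).
Since g is injective, f(s) = f(t). Since f is injective, s = t. Hence g ∘ f is injective.

injective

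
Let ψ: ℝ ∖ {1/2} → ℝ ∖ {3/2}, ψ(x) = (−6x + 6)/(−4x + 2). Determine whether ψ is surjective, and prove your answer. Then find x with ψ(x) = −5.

For any y ≠ 3/2, solving y(−4x + 2) = −6x + 6 for x gives a well-defined x ≠ 1/2. So ψ is surjective.
Solving ψ(x) = −5: cross-multiplying gives −6x + 6 = −5(−4x + 2), which rearranges to −26x = −16, so x = 8/13.

8/13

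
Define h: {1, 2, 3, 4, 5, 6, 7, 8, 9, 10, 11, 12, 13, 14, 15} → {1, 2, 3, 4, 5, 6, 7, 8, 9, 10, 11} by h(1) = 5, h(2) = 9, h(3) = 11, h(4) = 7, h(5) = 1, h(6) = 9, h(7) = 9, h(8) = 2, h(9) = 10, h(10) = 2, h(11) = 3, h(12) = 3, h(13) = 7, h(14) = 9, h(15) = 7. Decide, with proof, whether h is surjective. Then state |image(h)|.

8

No element maps to 4, so h is not surjective.
The image of h is {1, 2, 3, 5, 7, 9, 10, 11}, which has 8 elements.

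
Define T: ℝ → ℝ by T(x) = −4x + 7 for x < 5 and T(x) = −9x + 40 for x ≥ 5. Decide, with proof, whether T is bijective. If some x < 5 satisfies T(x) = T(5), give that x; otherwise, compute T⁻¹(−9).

3

Both pieces are strictly decreasing (slopes −4 and −9), so each is injective on its own interval.
The left piece maps (−∞, 5) onto (−13, ∞); the right piece maps [5, ∞) onto (−∞, −5].
These images overlap. In particular T(5) = −5 (right piece), and solving −4x + 7 = −5 on the left piece gives x = 3 < 5.
So T(3) = T(5) with 3 ≠ 5, and T is not injective, hence not bijective. This x = 3 is the requested value below 5.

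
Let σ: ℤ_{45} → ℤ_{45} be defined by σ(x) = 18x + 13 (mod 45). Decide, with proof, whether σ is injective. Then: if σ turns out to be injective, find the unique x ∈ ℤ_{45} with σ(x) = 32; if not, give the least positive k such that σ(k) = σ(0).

By definition, σ is injective when σ(u) = σ(v) forces u = v.
We have gcd(18, 45) = 9 > 1. Taking u = 0 and v = 5: σ(0) = 13 and σ(5) = 18·5 + 13 = 103 ≡ 13 (mod 45).
So σ(0) = σ(5) while 0 ≠ 5, hence σ is not injective.
Since σ is not injective, we find the least positive k with σ(k) = σ(0): this means 18k ≡ 0 (mod 45), i.e. 45 ∣ 18k. Since gcd(18, 45) = 9, dividing through by 9 this holds exactly when 5 ∣ 2k, and as gcd(2, 5) = 1, exactly when 5 ∣ k.
The smallest positive such k is 5.

5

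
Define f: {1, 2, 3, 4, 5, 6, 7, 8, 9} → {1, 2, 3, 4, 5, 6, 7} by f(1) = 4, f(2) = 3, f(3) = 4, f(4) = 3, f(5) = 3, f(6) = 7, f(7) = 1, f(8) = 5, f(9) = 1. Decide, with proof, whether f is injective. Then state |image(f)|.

f(1) = 4 = f(3) with 1 ≠ 3, so f is not injective.
The image of f is {1, 3, 4, 5, 7}, which has 5 elements.

5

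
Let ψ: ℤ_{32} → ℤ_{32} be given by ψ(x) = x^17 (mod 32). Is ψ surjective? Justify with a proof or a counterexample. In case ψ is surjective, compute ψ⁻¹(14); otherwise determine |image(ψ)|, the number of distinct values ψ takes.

ψ(0) = 0^17 = 0.
ψ(2): Repeated squaring mod 32: 2^1 ≡ 2, 2^2 ≡ 2² = 4, 2^4 ≡ 4² = 16, 2^8 ≡ 16² = 256 ≡ 0, 2^16 ≡ 0² = 0. Since 17 = 16 + 1, 2^17 ≡ 0·2: 0·2 = 0. So 2^17 ≡ 0 (mod 32).
So ψ(0) = ψ(2) = 0 while 0 ≠ 2, hence ψ is not injective.
A non-injective map from the 32-element set ℤ_{32} to itself takes at most 31 distinct values, so it cannot be surjective. Therefore ψ is not surjective.
Since ψ is not surjective, we determine |image(ψ)|. Computing x^17 mod 32 for each x (by repeated squaring, reducing mod 32 at every step), the values ψ(0), ψ(1), …, ψ(31) are: 0, 1, 0, 3, 0, 5, 0, 7, 0, 9, 0, 11, 0, 13, 0, 15, 0, 17, 0, 19, 0, 21, 0, 23, 0, 25, 0, 27, 0, 29, 0, 31.
The distinct values are {0, 1, 3, 5, 7, 9, 11, 13, 15, 17, 19, 21, 23, 25, 27, 29, 31}; there are 17 of them.

17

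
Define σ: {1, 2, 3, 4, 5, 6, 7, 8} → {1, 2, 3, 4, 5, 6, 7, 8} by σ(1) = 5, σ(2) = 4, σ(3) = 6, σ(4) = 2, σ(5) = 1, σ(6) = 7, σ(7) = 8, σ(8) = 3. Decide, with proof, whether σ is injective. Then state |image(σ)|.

The values σ(1), …, σ(8) are 5, 4, 6, 2, 1, 7, 8, 3 — all distinct.
So σ(u) = σ(v) only when u = v, and σ is injective.
The image of σ is {1, 2, 3, 4, 5, 6, 7, 8}, which has 8 elements.

8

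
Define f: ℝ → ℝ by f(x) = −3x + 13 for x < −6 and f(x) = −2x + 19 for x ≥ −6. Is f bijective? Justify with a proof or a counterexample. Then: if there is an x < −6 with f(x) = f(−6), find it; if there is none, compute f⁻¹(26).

Both pieces are strictly decreasing (slopes −3 and −2), so each is injective on its own interval.
The left piece maps (−∞, −6) onto (31, ∞); the right piece maps [−6, ∞) onto (−∞, 31].
Since 31 = 31, the images partition ℝ: f is injective and surjective, hence bijective.
Because the two images are disjoint, no x < −6 has f(x) = f(−6), so we compute f⁻¹(26): 26 lies in (−∞, 31], so solve −2x + 19 = 26: x = (26 − 19)/(−2) = −7/2.

-7/2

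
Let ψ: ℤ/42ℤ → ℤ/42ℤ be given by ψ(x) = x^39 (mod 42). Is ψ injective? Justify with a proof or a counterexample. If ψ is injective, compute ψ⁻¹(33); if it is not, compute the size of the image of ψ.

18

ψ(2): Repeated squaring mod 42: 2^1 ≡ 2, 2^2 ≡ 2² = 4, 2^4 ≡ 4² = 16, 2^8 ≡ 16² = 256 ≡ 4, 2^16 ≡ 4² = 16, 2^32 ≡ 16² = 256 ≡ 4. Since 39 = 32 + 4 + 2 + 1, 2^39 ≡ 4·16·4·2: 4·16 = 64 ≡ 22, then 22·4 = 88 ≡ 4, then 4·2 = 8. So 2^39 ≡ 8 (mod 42).
ψ(8): Repeated squaring mod 42: 8^1 ≡ 8, 8^2 ≡ 8² = 64 ≡ 22, 8^4 ≡ 22² = 484 ≡ 22, 8^8 ≡ 22² = 484 ≡ 22, 8^16 ≡ 22² = 484 ≡ 22, 8^32 ≡ 22² = 484 ≡ 22. Since 39 = 32 + 4 + 2 + 1, 8^39 ≡ 22·22·22·8: 22·22 = 484 ≡ 22, then 22·22 = 484 ≡ 22, then 22·8 = 176 ≡ 8. So 8^39 ≡ 8 (mod 42).
So ψ(2) = ψ(8) = 8 while 2 ≠ 8, therefore ψ is not injective.
Since ψ is not injective, we determine |image(ψ)|. Computing x^39 mod 42 for each x (by repeated squaring, reducing mod 42 at every step), the values ψ(0), ψ(1), …, ψ(41) are: 0, 1, 8, 27, 22, 41, 6, 7, 8, 15, 34, 29, 6, 13, 14, 15, 22, 41, 36, 13, 20, 21, 22, 29, 6, 1, 20, 27, 28, 29, 36, 13, 8, 27, 34, 35, 36, 1, 20, 15, 34, 41.
The distinct values are {0, 1, 6, 7, 8, 13, 14, 15, 20, 21, 22, 27, 28, 29, 34, 35, 36, 41}; there are 18 of them.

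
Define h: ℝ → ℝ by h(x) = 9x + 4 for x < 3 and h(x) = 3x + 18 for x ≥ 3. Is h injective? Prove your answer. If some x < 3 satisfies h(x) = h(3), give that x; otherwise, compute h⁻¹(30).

Both pieces are strictly increasing (slopes 9 and 3), so each is injective on its own interval.
The left piece maps (−∞, 3) onto (−∞, 31); the right piece maps [3, ∞) onto [27, ∞).
These images overlap. In particular h(3) = 27 (right piece), and solving 9x + 4 = 27 on the left piece gives x = 23/9 < 3.
So h(23/9) = h(3) with 23/9 ≠ 3, and h is not injective. This x = 23/9 is the requested value below 3.

23/9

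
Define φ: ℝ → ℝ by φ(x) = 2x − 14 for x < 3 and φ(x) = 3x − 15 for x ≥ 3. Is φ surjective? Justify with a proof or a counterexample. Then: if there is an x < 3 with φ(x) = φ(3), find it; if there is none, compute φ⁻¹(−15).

Both pieces are strictly increasing (slopes 2 and 3), so each is injective on its own interval.
The left piece maps (−∞, 3) onto (−∞, −8); the right piece maps [3, ∞) onto [−6, ∞).
The union (−∞, −8) ∪ [−6, ∞) omits the interval between −8 and −6; in particular −8 has no preimage. So φ is not surjective.
Because the two images are disjoint, no x < 3 has φ(x) = φ(3), so we compute φ⁻¹(−15): −15 lies in (−∞, −8), so solve 2x − 14 = −15: x = (−15 + 14)/2 = −1/2.

-1/2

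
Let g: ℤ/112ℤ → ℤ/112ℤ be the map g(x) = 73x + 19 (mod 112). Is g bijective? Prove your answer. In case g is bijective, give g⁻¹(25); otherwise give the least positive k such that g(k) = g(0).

Suppose g(a) = g(b) in ℤ/112ℤ. Then 73a + 19 ≡ 73b + 19 (mod 112), so 73(a − b) ≡ 0 (mod 112).
Since gcd(73, 112) = 1, 73 is invertible modulo 112, thus a − b ≡ 0 (mod 112), i.e. a = b.
We now compute 73⁻¹ mod 112 explicitly. Euclid's algorithm: 112 = 1·73 + 39, 73 = 1·39 + 34, 39 = 1·34 + 5, 34 = 6·5 + 4, 5 = 1·4 + 1; back-substituting gives 1 = 89·73 − 58·112, so 73⁻¹ ≡ 89 (mod 112).
For any y ∈ ℤ/112ℤ, x = 89(y − 19) mod 112 satisfies g(x) = 73·89(y − 19) + 19 ≡ y (since 73·89 ≡ 1 mod 112). So every y has a preimage.
Therefore g is bijective.
Since g is bijective, we find g⁻¹(25): we need 73x ≡ 25 − 19 ≡ 6 (mod 112). Using 73⁻¹ = 89: x ≡ 89·6 = 534 = 4·112 + 86, so x = 86.
Check: g(86) = 73·86 + 19 = 6297 = 56·112 + 25 ≡ 25 (mod 112).

86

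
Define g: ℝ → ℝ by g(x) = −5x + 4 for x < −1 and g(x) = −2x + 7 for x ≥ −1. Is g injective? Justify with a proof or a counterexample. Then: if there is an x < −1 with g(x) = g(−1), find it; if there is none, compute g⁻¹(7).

0

Both pieces are strictly decreasing (slopes −5 and −2), so each is injective on its own interval.
The left piece maps (−∞, −1) onto (9, ∞); the right piece maps [−1, ∞) onto (−∞, 9].
These images are disjoint, so no value is attained by both pieces. Thus g is injective.
Because the two images are disjoint, no x < −1 has g(x) = g(−1), so we compute g⁻¹(7): 7 lies in (−∞, 9], so solve −2x + 7 = 7: x = (7 − 7)/(−2) = 0.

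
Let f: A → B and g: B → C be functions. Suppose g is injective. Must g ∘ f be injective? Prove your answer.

No. Take A = {0, 1}, B = C = {0, 1, 2, 3, 4}, f(0) = f(1) = 0, and g = identity (injective).
Then (g ∘ f)(0) = (g ∘ f)(1) = 0 with 0 ≠ 1, so g ∘ f is not injective.

not injective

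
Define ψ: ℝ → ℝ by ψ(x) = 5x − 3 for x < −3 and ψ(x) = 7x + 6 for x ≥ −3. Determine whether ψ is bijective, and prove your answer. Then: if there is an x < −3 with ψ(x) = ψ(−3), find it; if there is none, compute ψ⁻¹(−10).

-16/7

Both pieces are strictly increasing (slopes 5 and 7), so each is injective on its own interval.
The left piece maps (−∞, −3) onto (−∞, −18); the right piece maps [−3, ∞) onto [−15, ∞).
The images leave a gap (−18 has no preimage), so ψ is not surjective, hence not bijective.
Because the two images are disjoint, no x < −3 has ψ(x) = ψ(−3), so we compute ψ⁻¹(−10): −10 lies in [−15, ∞), so solve 7x + 6 = −10: x = (−10 − 6)/7 = −16/7.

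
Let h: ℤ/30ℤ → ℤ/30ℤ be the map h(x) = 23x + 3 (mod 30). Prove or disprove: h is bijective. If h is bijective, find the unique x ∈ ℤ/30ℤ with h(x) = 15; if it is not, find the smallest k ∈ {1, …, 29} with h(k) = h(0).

If h(a) = h(b), then 23a ≡ 23b (mod 30). Because gcd(23, 30) = 1, we may cancel 23 to get a ≡ b (mod 30).
We now compute 23⁻¹ mod 30 explicitly. Euclid's algorithm: 30 = 1·23 + 7, 23 = 3·7 + 2, 7 = 3·2 + 1; back-substituting gives 1 = 17·23 − 13·30, so 23⁻¹ ≡ 17 (mod 30).
Then y ↦ 17(y − 3) is a two-sided inverse to h, so every y ∈ ℤ/30ℤ has a preimage.
Thus h is bijective.
Since h is bijective, we find h⁻¹(15): we need 23x ≡ 15 − 3 ≡ 12 (mod 30). Using 23⁻¹ = 17: x ≡ 17·12 = 204 = 6·30 + 24, so x = 24.
Check: h(24) = 23·24 + 3 = 555 = 18·30 + 15 ≡ 15 (mod 30).

24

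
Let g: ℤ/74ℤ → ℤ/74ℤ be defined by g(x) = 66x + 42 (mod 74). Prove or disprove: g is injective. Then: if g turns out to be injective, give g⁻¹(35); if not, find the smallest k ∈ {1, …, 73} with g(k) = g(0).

We have gcd(66, 74) = 2 > 1. Taking x_1 = 0 and x_2 = 37: g(0) = 42 and g(37) = 66·37 + 42 = 2484 ≡ 42 (mod 74).
So g(0) = g(37) while 0 ≠ 37, therefore g is not injective.
Since g is not injective, we find the least positive k with g(k) = g(0): this means 66k ≡ 0 (mod 74), i.e. 74 ∣ 66k. Since gcd(66, 74) = 2, dividing through by 2 this holds exactly when 37 ∣ 33k, and as gcd(33, 37) = 1, exactly when 37 ∣ k.
The smallest positive such k is 37.

37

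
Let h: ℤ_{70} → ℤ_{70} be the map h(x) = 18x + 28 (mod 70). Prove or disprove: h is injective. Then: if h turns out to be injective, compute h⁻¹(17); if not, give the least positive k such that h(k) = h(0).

We have gcd(18, 70) = 2 > 1. Taking x_1 = 0 and x_2 = 35: h(0) = 28 and h(35) = 18·35 + 28 = 658 ≡ 28 (mod 70).
So h(0) = h(35) while 0 ≠ 35, hence h is not injective.
Since h is not injective, we find the least positive k with h(k) = h(0): this means 18k ≡ 0 (mod 70), i.e. 70 ∣ 18k. Since gcd(18, 70) = 2, dividing through by 2 this holds exactly when 35 ∣ 9k, and as gcd(9, 35) = 1, exactly when 35 ∣ k.
The smallest positive such k is 35.

35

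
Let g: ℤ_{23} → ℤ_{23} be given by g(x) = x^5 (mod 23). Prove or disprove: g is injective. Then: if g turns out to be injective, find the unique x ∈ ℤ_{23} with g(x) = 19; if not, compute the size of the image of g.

Since 23 is prime, the nonzero elements of ℤ_{23} form a cyclic group of order 22.
As gcd(5, 22) = 1, raising to the 5th power is a bijection on this group: if s^5 ≡ t^5 then (st^{−1})^5 = 1, and the only element of order dividing gcd(5, 22) = 1 is 1, so s = t.
With g(0) = 0 this makes g injective on all of ℤ_{23}, hence bijective (finite equal-size domain and codomain). In particular g is injective.
Since g is injective, we find the preimage of 19. The inverse of x ↦ x^5 on (ℤ_{23})^× is x ↦ x^9, because 5·9 = 45 = 2·22 + 1 ≡ 1 (mod 22) and x^{22} = 1 for x ≠ 0 (Fermat). So g⁻¹(19) = 19^9 mod 23.
Repeated squaring mod 23: 19^1 ≡ 19, 19^2 ≡ 19² = 361 ≡ 16, 19^4 ≡ 16² = 256 ≡ 3, 19^8 ≡ 3² = 9. Since 9 = 8 + 1, 19^9 ≡ 9·19: 9·19 = 171 ≡ 10. So 19^9 ≡ 10 (mod 23).
Hence g⁻¹(19) = 10.

10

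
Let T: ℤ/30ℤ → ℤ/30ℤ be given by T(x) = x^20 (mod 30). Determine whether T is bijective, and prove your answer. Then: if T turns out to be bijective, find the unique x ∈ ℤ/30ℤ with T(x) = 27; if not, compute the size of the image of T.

8

T(2): Repeated squaring mod 30: 2^1 ≡ 2, 2^2 ≡ 2² = 4, 2^4 ≡ 4² = 16, 2^8 ≡ 16² = 256 ≡ 16, 2^16 ≡ 16² = 256 ≡ 16. Since 20 = 16 + 4, 2^20 ≡ 16·16: 16·16 = 256 ≡ 16. So 2^20 ≡ 16 (mod 30).
T(4): Repeated squaring mod 30: 4^1 ≡ 4, 4^2 ≡ 4² = 16, 4^4 ≡ 16² = 256 ≡ 16, 4^8 ≡ 16² = 256 ≡ 16, 4^16 ≡ 16² = 256 ≡ 16. Since 20 = 16 + 4, 4^20 ≡ 16·16: 16·16 = 256 ≡ 16. So 4^20 ≡ 16 (mod 30).
So T(2) = T(4) = 16 while 2 ≠ 4, thus T is not injective, hence not bijective.
Since T is not bijective, we determine |image(T)|. Computing x^20 mod 30 for each x (by repeated squaring, reducing mod 30 at every step), the values T(0), T(1), …, T(29) are: 0, 1, 16, 21, 16, 25, 6, 1, 16, 21, 10, 1, 6, 1, 16, 15, 16, 1, 6, 1, 10, 21, 16, 1, 6, 25, 16, 21, 16, 1.
The distinct values are {0, 1, 6, 10, 15, 16, 21, 25}; there are 8 of them.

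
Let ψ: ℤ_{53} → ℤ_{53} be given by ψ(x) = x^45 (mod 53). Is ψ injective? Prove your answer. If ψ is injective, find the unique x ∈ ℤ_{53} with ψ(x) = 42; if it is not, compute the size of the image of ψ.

Since 53 is prime, the nonzero elements of ℤ_{53} form a cyclic group of order 52.
As gcd(45, 52) = 1, raising to the 45th power is a bijection on this group: if s^45 ≡ t^45 then (st^{−1})^45 = 1, and the only element of order dividing gcd(45, 52) = 1 is 1, so s = t.
With ψ(0) = 0 this makes ψ injective on all of ℤ_{53}, hence bijective (finite equal-size domain and codomain). In particular ψ is injective.
Since ψ is injective, we find the preimage of 42. The inverse of x ↦ x^45 on (ℤ_{53})^× is x ↦ x^37, because 45·37 = 1665 = 32·52 + 1 ≡ 1 (mod 52) and x^{52} = 1 for x ≠ 0 (Fermat). So ψ⁻¹(42) = 42^37 mod 53.
Repeated squaring mod 53: 42^1 ≡ 42, 42^2 ≡ 42² = 1764 ≡ 15, 42^4 ≡ 15² = 225 ≡ 13, 42^8 ≡ 13² = 169 ≡ 10, 42^16 ≡ 10² = 100 ≡ 47, 42^32 ≡ 47² = 2209 ≡ 36. Since 37 = 32 + 4 + 1, 42^37 ≡ 36·13·42: 36·13 = 468 ≡ 44, then 44·42 = 1848 ≡ 46. So 42^37 ≡ 46 (mod 53).
Hence ψ⁻¹(42) = 46.

46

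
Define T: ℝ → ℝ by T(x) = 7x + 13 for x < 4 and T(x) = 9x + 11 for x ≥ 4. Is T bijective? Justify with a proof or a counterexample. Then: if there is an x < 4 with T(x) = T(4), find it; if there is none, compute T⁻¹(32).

Both pieces are strictly increasing (slopes 7 and 9), so each is injective on its own interval.
The left piece maps (−∞, 4) onto (−∞, 41); the right piece maps [4, ∞) onto [47, ∞).
The images leave a gap (41 has no preimage), so T is not surjective, hence not bijective.
Because the two images are disjoint, no x < 4 has T(x) = T(4), so we compute T⁻¹(32): 32 lies in (−∞, 41), so solve 7x + 13 = 32: x = (32 − 13)/7 = 19/7.

19/7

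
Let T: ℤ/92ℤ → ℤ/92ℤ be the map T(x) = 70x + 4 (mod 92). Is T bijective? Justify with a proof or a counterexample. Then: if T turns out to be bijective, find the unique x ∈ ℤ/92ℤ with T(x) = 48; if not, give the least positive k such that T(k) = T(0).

We have gcd(70, 92) = 2 > 1. Taking a = 0 and b = 46: T(0) = 4 and T(46) = 70·46 + 4 = 3224 ≡ 4 (mod 92).
So T(0) = T(46) while 0 ≠ 46, thus T is not injective, hence not bijective.
Since T is not bijective, we find the least positive k with T(k) = T(0): this means 70k ≡ 0 (mod 92), i.e. 92 ∣ 70k. Since gcd(70, 92) = 2, dividing through by 2 this holds exactly when 46 ∣ 35k, and as gcd(35, 46) = 1, exactly when 46 ∣ k.
The smallest positive such k is 46.

46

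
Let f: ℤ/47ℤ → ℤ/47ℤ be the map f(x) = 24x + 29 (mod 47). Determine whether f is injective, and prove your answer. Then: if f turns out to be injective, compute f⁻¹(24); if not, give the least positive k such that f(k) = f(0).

37

Recall: f is injective when f(s) = f(t) forces s = t.
If f(s) = f(t), then 24s ≡ 24t (mod 47). Because gcd(24, 47) = 1, we may cancel 24 to get s ≡ t (mod 47).
Thus f is injective.
We now compute 24⁻¹ mod 47 explicitly. Euclid's algorithm: 47 = 1·24 + 23, 24 = 1·23 + 1; back-substituting gives 1 = 2·24 − 1·47, so 24⁻¹ ≡ 2 (mod 47).
Since f is injective, we compute f⁻¹(24): solve 24x + 29 ≡ 24 (mod 47), i.e. 24x ≡ 42 (mod 47).
Multiplying by 24⁻¹ = 2 gives x ≡ 2·42 = 84 = 1·47 + 37 ≡ 37 (mod 47).
Check: f(37) = 24·37 + 29 = 917 = 19·47 + 24 ≡ 24 (mod 47).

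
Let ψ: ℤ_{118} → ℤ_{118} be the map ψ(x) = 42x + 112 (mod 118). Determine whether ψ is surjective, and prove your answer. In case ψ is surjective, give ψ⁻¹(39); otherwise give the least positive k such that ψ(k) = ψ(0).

59

By definition, surjectivity means every element of the codomain has a preimage under ψ.
Since gcd(42, 118) = 2, we have 42x ≡ 0 (mod 2) for all x, so ψ(x) ≡ 0 (mod 2).
But 1 ≢ 0 (mod 2), so 1 ∈ ℤ_{118} has no preimage. Thus ψ is not surjective.
Since ψ is not surjective, we find the least positive k with ψ(k) = ψ(0): this means 42k ≡ 0 (mod 118), i.e. 118 ∣ 42k. Since gcd(42, 118) = 2, dividing through by 2 this holds exactly when 59 ∣ 21k, and as gcd(21, 59) = 1, exactly when 59 ∣ k.
The smallest positive such k is 59.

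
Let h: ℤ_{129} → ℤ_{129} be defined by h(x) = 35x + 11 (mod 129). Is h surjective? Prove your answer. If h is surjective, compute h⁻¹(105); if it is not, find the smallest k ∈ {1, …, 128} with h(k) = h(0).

128

Since gcd(35, 129) = 1, 35 is invertible modulo 129. Euclid's algorithm: 129 = 3·35 + 24, 35 = 1·24 + 11, 24 = 2·11 + 2, 11 = 5·2 + 1; back-substituting gives 1 = 59·35 − 16·129, so 35⁻¹ ≡ 59 (mod 129).
For any y ∈ ℤ_{129}, x = 59(y − 11) mod 129 satisfies h(x) = 35·59(y − 11) + 11 ≡ y (since 35·59 ≡ 1 mod 129). So every y has a preimage.
Therefore h is surjective.
Since h is surjective, we compute h⁻¹(105): solve 35x + 11 ≡ 105 (mod 129), i.e. 35x ≡ 94 (mod 129).
Multiplying by 35⁻¹ = 59 gives x ≡ 59·94 = 5546 = 42·129 + 128 ≡ 128 (mod 129).
Check: h(128) = 35·128 + 11 = 4491 = 34·129 + 105 ≡ 105 (mod 129).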